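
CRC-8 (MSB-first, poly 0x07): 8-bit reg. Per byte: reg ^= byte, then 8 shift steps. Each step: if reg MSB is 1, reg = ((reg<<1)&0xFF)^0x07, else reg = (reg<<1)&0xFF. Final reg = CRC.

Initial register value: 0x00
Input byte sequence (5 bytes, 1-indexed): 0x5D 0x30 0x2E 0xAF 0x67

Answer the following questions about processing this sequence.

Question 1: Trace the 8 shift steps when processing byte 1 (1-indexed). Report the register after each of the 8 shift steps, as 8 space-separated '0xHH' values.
Answer: 0xBA 0x73 0xE6 0xCB 0x91 0x25 0x4A 0x94

Derivation:
Register before byte 1: 0x00
After XOR with byte 0x5D: 0x5D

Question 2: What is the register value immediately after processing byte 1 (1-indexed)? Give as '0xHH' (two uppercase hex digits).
Answer: 0x94

Derivation:
After byte 1 (0x5D): reg=0x94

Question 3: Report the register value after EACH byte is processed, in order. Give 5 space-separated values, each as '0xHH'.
0x94 0x75 0x86 0xDF 0x21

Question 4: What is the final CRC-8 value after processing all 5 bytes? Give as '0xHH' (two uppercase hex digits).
Answer: 0x21

Derivation:
After byte 1 (0x5D): reg=0x94
After byte 2 (0x30): reg=0x75
After byte 3 (0x2E): reg=0x86
After byte 4 (0xAF): reg=0xDF
After byte 5 (0x67): reg=0x21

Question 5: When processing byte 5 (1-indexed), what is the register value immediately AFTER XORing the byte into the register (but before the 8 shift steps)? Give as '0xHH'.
Answer: 0xB8

Derivation:
Register before byte 5: 0xDF
Byte 5: 0x67
0xDF XOR 0x67 = 0xB8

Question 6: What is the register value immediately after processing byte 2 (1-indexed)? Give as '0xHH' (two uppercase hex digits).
After byte 1 (0x5D): reg=0x94
After byte 2 (0x30): reg=0x75

Answer: 0x75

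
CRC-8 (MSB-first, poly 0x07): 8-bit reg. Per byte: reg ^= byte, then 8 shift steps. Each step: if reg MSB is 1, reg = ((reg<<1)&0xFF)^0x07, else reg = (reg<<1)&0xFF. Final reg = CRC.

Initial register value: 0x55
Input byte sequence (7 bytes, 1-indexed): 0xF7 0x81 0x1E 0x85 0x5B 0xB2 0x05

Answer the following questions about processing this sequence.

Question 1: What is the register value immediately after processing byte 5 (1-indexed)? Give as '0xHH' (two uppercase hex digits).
After byte 1 (0xF7): reg=0x67
After byte 2 (0x81): reg=0xBC
After byte 3 (0x1E): reg=0x67
After byte 4 (0x85): reg=0xA0
After byte 5 (0x5B): reg=0xEF

Answer: 0xEF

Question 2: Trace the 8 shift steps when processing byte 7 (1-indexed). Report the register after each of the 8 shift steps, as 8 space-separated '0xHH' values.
Answer: 0x25 0x4A 0x94 0x2F 0x5E 0xBC 0x7F 0xFE

Derivation:
After byte 1 (0xF7): reg=0x67
After byte 2 (0x81): reg=0xBC
After byte 3 (0x1E): reg=0x67
After byte 4 (0x85): reg=0xA0
After byte 5 (0x5B): reg=0xEF
After byte 6 (0xB2): reg=0x94
Register before byte 7: 0x94
After XOR with byte 0x05: 0x91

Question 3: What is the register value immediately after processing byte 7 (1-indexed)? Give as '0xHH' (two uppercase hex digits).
Answer: 0xFE

Derivation:
After byte 1 (0xF7): reg=0x67
After byte 2 (0x81): reg=0xBC
After byte 3 (0x1E): reg=0x67
After byte 4 (0x85): reg=0xA0
After byte 5 (0x5B): reg=0xEF
After byte 6 (0xB2): reg=0x94
After byte 7 (0x05): reg=0xFE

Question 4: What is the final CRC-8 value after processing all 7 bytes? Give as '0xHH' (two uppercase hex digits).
Answer: 0xFE

Derivation:
After byte 1 (0xF7): reg=0x67
After byte 2 (0x81): reg=0xBC
After byte 3 (0x1E): reg=0x67
After byte 4 (0x85): reg=0xA0
After byte 5 (0x5B): reg=0xEF
After byte 6 (0xB2): reg=0x94
After byte 7 (0x05): reg=0xFE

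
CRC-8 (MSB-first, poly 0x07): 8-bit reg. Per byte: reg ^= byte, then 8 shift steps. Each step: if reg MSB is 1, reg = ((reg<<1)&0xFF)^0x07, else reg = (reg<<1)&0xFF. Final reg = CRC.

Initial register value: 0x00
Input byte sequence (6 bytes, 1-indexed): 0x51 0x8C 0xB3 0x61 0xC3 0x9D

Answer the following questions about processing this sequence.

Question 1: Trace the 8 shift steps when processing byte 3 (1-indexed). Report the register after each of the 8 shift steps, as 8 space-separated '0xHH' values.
After byte 1 (0x51): reg=0xB0
After byte 2 (0x8C): reg=0xB4
Register before byte 3: 0xB4
After XOR with byte 0xB3: 0x07

Answer: 0x0E 0x1C 0x38 0x70 0xE0 0xC7 0x89 0x15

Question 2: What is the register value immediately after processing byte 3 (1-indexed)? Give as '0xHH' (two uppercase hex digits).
After byte 1 (0x51): reg=0xB0
After byte 2 (0x8C): reg=0xB4
After byte 3 (0xB3): reg=0x15

Answer: 0x15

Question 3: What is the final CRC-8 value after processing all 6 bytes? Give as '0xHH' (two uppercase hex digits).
After byte 1 (0x51): reg=0xB0
After byte 2 (0x8C): reg=0xB4
After byte 3 (0xB3): reg=0x15
After byte 4 (0x61): reg=0x4B
After byte 5 (0xC3): reg=0xB1
After byte 6 (0x9D): reg=0xC4

Answer: 0xC4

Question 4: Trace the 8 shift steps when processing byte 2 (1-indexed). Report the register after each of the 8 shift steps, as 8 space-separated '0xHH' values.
Answer: 0x78 0xF0 0xE7 0xC9 0x95 0x2D 0x5A 0xB4

Derivation:
After byte 1 (0x51): reg=0xB0
Register before byte 2: 0xB0
After XOR with byte 0x8C: 0x3C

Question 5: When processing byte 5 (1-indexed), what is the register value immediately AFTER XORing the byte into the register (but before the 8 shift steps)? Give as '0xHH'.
Answer: 0x88

Derivation:
Register before byte 5: 0x4B
Byte 5: 0xC3
0x4B XOR 0xC3 = 0x88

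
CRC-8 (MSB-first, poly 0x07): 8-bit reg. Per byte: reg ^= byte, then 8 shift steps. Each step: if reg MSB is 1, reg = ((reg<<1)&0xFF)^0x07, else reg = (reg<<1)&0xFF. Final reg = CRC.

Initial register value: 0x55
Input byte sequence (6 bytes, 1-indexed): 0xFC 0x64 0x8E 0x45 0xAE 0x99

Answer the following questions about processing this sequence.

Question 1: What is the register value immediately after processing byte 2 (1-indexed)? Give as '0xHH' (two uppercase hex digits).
After byte 1 (0xFC): reg=0x56
After byte 2 (0x64): reg=0x9E

Answer: 0x9E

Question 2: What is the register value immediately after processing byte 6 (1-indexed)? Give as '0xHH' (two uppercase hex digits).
Answer: 0x29

Derivation:
After byte 1 (0xFC): reg=0x56
After byte 2 (0x64): reg=0x9E
After byte 3 (0x8E): reg=0x70
After byte 4 (0x45): reg=0x8B
After byte 5 (0xAE): reg=0xFB
After byte 6 (0x99): reg=0x29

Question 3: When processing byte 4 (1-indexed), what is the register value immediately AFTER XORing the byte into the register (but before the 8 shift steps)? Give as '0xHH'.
Answer: 0x35

Derivation:
Register before byte 4: 0x70
Byte 4: 0x45
0x70 XOR 0x45 = 0x35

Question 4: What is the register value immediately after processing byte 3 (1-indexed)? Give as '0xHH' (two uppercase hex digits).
After byte 1 (0xFC): reg=0x56
After byte 2 (0x64): reg=0x9E
After byte 3 (0x8E): reg=0x70

Answer: 0x70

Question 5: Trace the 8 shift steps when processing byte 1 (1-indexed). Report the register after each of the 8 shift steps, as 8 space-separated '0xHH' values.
Answer: 0x55 0xAA 0x53 0xA6 0x4B 0x96 0x2B 0x56

Derivation:
Register before byte 1: 0x55
After XOR with byte 0xFC: 0xA9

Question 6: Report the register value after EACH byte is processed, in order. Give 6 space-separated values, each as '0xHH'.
0x56 0x9E 0x70 0x8B 0xFB 0x29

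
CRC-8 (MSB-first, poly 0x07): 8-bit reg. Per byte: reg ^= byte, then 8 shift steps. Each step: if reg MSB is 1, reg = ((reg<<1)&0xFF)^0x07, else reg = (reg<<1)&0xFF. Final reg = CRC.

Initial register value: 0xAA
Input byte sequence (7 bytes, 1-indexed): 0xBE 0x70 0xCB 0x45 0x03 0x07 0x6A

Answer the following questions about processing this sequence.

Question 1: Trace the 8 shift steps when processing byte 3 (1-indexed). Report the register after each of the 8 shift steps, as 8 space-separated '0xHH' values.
After byte 1 (0xBE): reg=0x6C
After byte 2 (0x70): reg=0x54
Register before byte 3: 0x54
After XOR with byte 0xCB: 0x9F

Answer: 0x39 0x72 0xE4 0xCF 0x99 0x35 0x6A 0xD4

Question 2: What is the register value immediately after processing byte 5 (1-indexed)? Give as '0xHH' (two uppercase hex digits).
Answer: 0xFD

Derivation:
After byte 1 (0xBE): reg=0x6C
After byte 2 (0x70): reg=0x54
After byte 3 (0xCB): reg=0xD4
After byte 4 (0x45): reg=0xFE
After byte 5 (0x03): reg=0xFD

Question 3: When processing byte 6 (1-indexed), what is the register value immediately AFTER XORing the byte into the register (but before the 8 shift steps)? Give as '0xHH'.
Register before byte 6: 0xFD
Byte 6: 0x07
0xFD XOR 0x07 = 0xFA

Answer: 0xFA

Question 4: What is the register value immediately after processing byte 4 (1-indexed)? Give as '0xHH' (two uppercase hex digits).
After byte 1 (0xBE): reg=0x6C
After byte 2 (0x70): reg=0x54
After byte 3 (0xCB): reg=0xD4
After byte 4 (0x45): reg=0xFE

Answer: 0xFE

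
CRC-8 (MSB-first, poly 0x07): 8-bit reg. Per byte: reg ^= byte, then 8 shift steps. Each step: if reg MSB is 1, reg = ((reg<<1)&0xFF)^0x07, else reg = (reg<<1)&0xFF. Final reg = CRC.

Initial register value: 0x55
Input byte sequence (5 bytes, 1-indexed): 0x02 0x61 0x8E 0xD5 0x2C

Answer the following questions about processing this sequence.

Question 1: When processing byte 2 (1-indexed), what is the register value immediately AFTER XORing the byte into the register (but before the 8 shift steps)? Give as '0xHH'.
Register before byte 2: 0xA2
Byte 2: 0x61
0xA2 XOR 0x61 = 0xC3

Answer: 0xC3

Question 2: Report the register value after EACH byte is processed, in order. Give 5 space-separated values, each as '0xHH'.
0xA2 0x47 0x71 0x75 0x88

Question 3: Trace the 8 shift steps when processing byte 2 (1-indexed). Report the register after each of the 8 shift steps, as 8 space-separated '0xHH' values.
After byte 1 (0x02): reg=0xA2
Register before byte 2: 0xA2
After XOR with byte 0x61: 0xC3

Answer: 0x81 0x05 0x0A 0x14 0x28 0x50 0xA0 0x47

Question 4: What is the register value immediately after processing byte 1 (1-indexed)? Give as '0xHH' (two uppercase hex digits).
Answer: 0xA2

Derivation:
After byte 1 (0x02): reg=0xA2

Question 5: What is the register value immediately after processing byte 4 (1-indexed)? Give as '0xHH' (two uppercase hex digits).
Answer: 0x75

Derivation:
After byte 1 (0x02): reg=0xA2
After byte 2 (0x61): reg=0x47
After byte 3 (0x8E): reg=0x71
After byte 4 (0xD5): reg=0x75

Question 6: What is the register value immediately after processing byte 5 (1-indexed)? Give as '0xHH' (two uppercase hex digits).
Answer: 0x88

Derivation:
After byte 1 (0x02): reg=0xA2
After byte 2 (0x61): reg=0x47
After byte 3 (0x8E): reg=0x71
After byte 4 (0xD5): reg=0x75
After byte 5 (0x2C): reg=0x88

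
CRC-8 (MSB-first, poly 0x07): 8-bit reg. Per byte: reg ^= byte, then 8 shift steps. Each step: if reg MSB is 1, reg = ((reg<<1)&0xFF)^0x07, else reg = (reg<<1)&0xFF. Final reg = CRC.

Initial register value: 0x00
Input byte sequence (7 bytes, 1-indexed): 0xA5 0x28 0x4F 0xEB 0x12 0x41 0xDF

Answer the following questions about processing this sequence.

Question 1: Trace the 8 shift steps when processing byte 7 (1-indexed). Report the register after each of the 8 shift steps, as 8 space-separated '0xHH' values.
Answer: 0x5C 0xB8 0x77 0xEE 0xDB 0xB1 0x65 0xCA

Derivation:
After byte 1 (0xA5): reg=0x72
After byte 2 (0x28): reg=0x81
After byte 3 (0x4F): reg=0x64
After byte 4 (0xEB): reg=0xA4
After byte 5 (0x12): reg=0x0B
After byte 6 (0x41): reg=0xF1
Register before byte 7: 0xF1
After XOR with byte 0xDF: 0x2E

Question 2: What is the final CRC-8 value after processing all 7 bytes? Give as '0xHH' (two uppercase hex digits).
Answer: 0xCA

Derivation:
After byte 1 (0xA5): reg=0x72
After byte 2 (0x28): reg=0x81
After byte 3 (0x4F): reg=0x64
After byte 4 (0xEB): reg=0xA4
After byte 5 (0x12): reg=0x0B
After byte 6 (0x41): reg=0xF1
After byte 7 (0xDF): reg=0xCA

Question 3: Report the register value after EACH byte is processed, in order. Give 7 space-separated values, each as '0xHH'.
0x72 0x81 0x64 0xA4 0x0B 0xF1 0xCA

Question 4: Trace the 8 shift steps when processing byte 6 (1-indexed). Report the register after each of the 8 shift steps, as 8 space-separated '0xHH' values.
After byte 1 (0xA5): reg=0x72
After byte 2 (0x28): reg=0x81
After byte 3 (0x4F): reg=0x64
After byte 4 (0xEB): reg=0xA4
After byte 5 (0x12): reg=0x0B
Register before byte 6: 0x0B
After XOR with byte 0x41: 0x4A

Answer: 0x94 0x2F 0x5E 0xBC 0x7F 0xFE 0xFB 0xF1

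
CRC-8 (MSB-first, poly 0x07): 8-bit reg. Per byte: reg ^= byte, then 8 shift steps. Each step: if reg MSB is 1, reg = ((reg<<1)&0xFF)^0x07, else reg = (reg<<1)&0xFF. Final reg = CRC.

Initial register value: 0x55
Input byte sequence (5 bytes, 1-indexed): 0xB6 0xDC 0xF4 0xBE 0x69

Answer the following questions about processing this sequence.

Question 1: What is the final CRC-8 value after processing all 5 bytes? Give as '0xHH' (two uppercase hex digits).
Answer: 0xFE

Derivation:
After byte 1 (0xB6): reg=0xA7
After byte 2 (0xDC): reg=0x66
After byte 3 (0xF4): reg=0xF7
After byte 4 (0xBE): reg=0xF8
After byte 5 (0x69): reg=0xFE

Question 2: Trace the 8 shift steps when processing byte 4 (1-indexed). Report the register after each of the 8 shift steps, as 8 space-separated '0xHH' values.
After byte 1 (0xB6): reg=0xA7
After byte 2 (0xDC): reg=0x66
After byte 3 (0xF4): reg=0xF7
Register before byte 4: 0xF7
After XOR with byte 0xBE: 0x49

Answer: 0x92 0x23 0x46 0x8C 0x1F 0x3E 0x7C 0xF8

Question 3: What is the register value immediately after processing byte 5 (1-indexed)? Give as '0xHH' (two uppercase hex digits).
After byte 1 (0xB6): reg=0xA7
After byte 2 (0xDC): reg=0x66
After byte 3 (0xF4): reg=0xF7
After byte 4 (0xBE): reg=0xF8
After byte 5 (0x69): reg=0xFE

Answer: 0xFE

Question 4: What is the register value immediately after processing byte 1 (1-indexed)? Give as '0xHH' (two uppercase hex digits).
Answer: 0xA7

Derivation:
After byte 1 (0xB6): reg=0xA7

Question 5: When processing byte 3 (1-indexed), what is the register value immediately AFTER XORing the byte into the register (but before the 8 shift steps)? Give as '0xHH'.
Register before byte 3: 0x66
Byte 3: 0xF4
0x66 XOR 0xF4 = 0x92

Answer: 0x92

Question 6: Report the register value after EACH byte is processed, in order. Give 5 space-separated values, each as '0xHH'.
0xA7 0x66 0xF7 0xF8 0xFE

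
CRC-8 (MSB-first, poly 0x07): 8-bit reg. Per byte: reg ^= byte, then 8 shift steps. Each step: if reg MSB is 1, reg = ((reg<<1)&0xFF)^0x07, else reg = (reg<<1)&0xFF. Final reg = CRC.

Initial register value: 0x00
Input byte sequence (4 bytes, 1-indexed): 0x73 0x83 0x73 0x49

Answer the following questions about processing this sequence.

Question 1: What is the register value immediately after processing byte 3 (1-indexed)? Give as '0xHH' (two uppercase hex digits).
After byte 1 (0x73): reg=0x5E
After byte 2 (0x83): reg=0x1D
After byte 3 (0x73): reg=0x0D

Answer: 0x0D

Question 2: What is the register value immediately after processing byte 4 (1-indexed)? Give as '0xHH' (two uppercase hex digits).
After byte 1 (0x73): reg=0x5E
After byte 2 (0x83): reg=0x1D
After byte 3 (0x73): reg=0x0D
After byte 4 (0x49): reg=0xDB

Answer: 0xDB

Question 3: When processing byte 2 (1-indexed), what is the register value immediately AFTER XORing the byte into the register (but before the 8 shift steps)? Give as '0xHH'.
Register before byte 2: 0x5E
Byte 2: 0x83
0x5E XOR 0x83 = 0xDD

Answer: 0xDD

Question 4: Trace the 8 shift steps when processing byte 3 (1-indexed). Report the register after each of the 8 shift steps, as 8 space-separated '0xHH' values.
After byte 1 (0x73): reg=0x5E
After byte 2 (0x83): reg=0x1D
Register before byte 3: 0x1D
After XOR with byte 0x73: 0x6E

Answer: 0xDC 0xBF 0x79 0xF2 0xE3 0xC1 0x85 0x0D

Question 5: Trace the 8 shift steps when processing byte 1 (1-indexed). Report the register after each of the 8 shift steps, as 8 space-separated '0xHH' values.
Answer: 0xE6 0xCB 0x91 0x25 0x4A 0x94 0x2F 0x5E

Derivation:
Register before byte 1: 0x00
After XOR with byte 0x73: 0x73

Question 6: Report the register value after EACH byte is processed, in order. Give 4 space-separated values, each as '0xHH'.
0x5E 0x1D 0x0D 0xDB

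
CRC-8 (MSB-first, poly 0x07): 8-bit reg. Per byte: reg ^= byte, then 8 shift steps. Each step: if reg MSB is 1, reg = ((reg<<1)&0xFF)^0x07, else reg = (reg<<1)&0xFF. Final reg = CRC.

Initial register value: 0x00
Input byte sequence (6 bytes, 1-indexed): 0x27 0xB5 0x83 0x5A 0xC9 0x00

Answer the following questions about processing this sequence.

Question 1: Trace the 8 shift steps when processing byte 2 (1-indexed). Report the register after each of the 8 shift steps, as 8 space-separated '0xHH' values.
After byte 1 (0x27): reg=0xF5
Register before byte 2: 0xF5
After XOR with byte 0xB5: 0x40

Answer: 0x80 0x07 0x0E 0x1C 0x38 0x70 0xE0 0xC7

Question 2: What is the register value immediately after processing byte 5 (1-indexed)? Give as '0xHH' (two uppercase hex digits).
Answer: 0xD2

Derivation:
After byte 1 (0x27): reg=0xF5
After byte 2 (0xB5): reg=0xC7
After byte 3 (0x83): reg=0xDB
After byte 4 (0x5A): reg=0x8E
After byte 5 (0xC9): reg=0xD2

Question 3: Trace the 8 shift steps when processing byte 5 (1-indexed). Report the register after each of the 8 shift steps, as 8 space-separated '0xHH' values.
After byte 1 (0x27): reg=0xF5
After byte 2 (0xB5): reg=0xC7
After byte 3 (0x83): reg=0xDB
After byte 4 (0x5A): reg=0x8E
Register before byte 5: 0x8E
After XOR with byte 0xC9: 0x47

Answer: 0x8E 0x1B 0x36 0x6C 0xD8 0xB7 0x69 0xD2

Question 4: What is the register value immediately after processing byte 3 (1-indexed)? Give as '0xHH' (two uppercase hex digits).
Answer: 0xDB

Derivation:
After byte 1 (0x27): reg=0xF5
After byte 2 (0xB5): reg=0xC7
After byte 3 (0x83): reg=0xDB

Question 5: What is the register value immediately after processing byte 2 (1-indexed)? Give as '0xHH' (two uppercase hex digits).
After byte 1 (0x27): reg=0xF5
After byte 2 (0xB5): reg=0xC7

Answer: 0xC7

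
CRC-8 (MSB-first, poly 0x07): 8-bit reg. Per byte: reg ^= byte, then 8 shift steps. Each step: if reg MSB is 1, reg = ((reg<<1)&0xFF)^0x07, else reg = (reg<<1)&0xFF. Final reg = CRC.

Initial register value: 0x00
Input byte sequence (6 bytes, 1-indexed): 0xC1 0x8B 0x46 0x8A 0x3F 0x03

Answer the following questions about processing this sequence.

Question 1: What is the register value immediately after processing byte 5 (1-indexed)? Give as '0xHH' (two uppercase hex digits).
Answer: 0xF4

Derivation:
After byte 1 (0xC1): reg=0x49
After byte 2 (0x8B): reg=0x40
After byte 3 (0x46): reg=0x12
After byte 4 (0x8A): reg=0xC1
After byte 5 (0x3F): reg=0xF4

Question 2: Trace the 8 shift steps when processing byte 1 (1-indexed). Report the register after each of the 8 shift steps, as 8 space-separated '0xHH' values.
Answer: 0x85 0x0D 0x1A 0x34 0x68 0xD0 0xA7 0x49

Derivation:
Register before byte 1: 0x00
After XOR with byte 0xC1: 0xC1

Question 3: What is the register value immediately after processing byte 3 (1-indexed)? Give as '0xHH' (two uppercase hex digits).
Answer: 0x12

Derivation:
After byte 1 (0xC1): reg=0x49
After byte 2 (0x8B): reg=0x40
After byte 3 (0x46): reg=0x12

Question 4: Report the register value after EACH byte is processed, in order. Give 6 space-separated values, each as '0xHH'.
0x49 0x40 0x12 0xC1 0xF4 0xCB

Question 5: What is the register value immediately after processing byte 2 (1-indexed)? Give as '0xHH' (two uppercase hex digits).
Answer: 0x40

Derivation:
After byte 1 (0xC1): reg=0x49
After byte 2 (0x8B): reg=0x40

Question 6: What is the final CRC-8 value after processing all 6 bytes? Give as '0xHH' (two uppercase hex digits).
After byte 1 (0xC1): reg=0x49
After byte 2 (0x8B): reg=0x40
After byte 3 (0x46): reg=0x12
After byte 4 (0x8A): reg=0xC1
After byte 5 (0x3F): reg=0xF4
After byte 6 (0x03): reg=0xCB

Answer: 0xCB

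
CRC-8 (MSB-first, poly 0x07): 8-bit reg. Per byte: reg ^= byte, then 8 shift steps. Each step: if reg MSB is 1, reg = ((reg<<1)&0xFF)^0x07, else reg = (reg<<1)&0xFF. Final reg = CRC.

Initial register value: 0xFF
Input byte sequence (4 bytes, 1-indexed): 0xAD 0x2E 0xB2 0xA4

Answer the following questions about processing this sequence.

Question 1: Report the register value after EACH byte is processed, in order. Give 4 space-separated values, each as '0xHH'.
0xB9 0xEC 0x9D 0xAF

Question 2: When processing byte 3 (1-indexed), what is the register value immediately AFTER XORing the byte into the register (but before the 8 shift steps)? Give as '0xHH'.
Answer: 0x5E

Derivation:
Register before byte 3: 0xEC
Byte 3: 0xB2
0xEC XOR 0xB2 = 0x5E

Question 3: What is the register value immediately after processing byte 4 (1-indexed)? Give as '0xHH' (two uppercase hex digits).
After byte 1 (0xAD): reg=0xB9
After byte 2 (0x2E): reg=0xEC
After byte 3 (0xB2): reg=0x9D
After byte 4 (0xA4): reg=0xAF

Answer: 0xAF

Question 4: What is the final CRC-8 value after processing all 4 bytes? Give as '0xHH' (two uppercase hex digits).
After byte 1 (0xAD): reg=0xB9
After byte 2 (0x2E): reg=0xEC
After byte 3 (0xB2): reg=0x9D
After byte 4 (0xA4): reg=0xAF

Answer: 0xAF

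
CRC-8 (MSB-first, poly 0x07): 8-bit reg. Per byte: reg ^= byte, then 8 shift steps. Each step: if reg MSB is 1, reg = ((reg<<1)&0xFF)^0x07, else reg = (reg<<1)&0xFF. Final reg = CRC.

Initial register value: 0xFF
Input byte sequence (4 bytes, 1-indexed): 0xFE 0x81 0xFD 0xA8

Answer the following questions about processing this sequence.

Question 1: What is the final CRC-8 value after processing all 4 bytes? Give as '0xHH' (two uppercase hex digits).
Answer: 0xDA

Derivation:
After byte 1 (0xFE): reg=0x07
After byte 2 (0x81): reg=0x9B
After byte 3 (0xFD): reg=0x35
After byte 4 (0xA8): reg=0xDA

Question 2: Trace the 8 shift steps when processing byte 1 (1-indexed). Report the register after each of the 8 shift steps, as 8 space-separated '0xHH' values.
Answer: 0x02 0x04 0x08 0x10 0x20 0x40 0x80 0x07

Derivation:
Register before byte 1: 0xFF
After XOR with byte 0xFE: 0x01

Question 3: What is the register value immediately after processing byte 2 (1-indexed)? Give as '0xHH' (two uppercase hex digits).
Answer: 0x9B

Derivation:
After byte 1 (0xFE): reg=0x07
After byte 2 (0x81): reg=0x9B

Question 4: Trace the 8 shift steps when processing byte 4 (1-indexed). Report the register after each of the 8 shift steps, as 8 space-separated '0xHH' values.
After byte 1 (0xFE): reg=0x07
After byte 2 (0x81): reg=0x9B
After byte 3 (0xFD): reg=0x35
Register before byte 4: 0x35
After XOR with byte 0xA8: 0x9D

Answer: 0x3D 0x7A 0xF4 0xEF 0xD9 0xB5 0x6D 0xDA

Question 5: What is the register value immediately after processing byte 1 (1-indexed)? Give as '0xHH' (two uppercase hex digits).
After byte 1 (0xFE): reg=0x07

Answer: 0x07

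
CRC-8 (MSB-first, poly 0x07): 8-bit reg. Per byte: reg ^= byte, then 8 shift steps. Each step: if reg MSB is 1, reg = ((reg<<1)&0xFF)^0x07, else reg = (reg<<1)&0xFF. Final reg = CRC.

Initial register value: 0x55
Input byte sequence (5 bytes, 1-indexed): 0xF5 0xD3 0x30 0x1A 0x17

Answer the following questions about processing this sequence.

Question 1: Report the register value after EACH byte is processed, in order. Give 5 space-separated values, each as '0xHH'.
0x69 0x2F 0x5D 0xD2 0x55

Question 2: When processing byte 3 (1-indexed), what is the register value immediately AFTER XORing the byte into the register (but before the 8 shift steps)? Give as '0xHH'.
Register before byte 3: 0x2F
Byte 3: 0x30
0x2F XOR 0x30 = 0x1F

Answer: 0x1F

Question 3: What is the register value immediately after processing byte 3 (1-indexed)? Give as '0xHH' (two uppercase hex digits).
After byte 1 (0xF5): reg=0x69
After byte 2 (0xD3): reg=0x2F
After byte 3 (0x30): reg=0x5D

Answer: 0x5D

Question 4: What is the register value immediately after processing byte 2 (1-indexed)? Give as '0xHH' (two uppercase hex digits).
After byte 1 (0xF5): reg=0x69
After byte 2 (0xD3): reg=0x2F

Answer: 0x2F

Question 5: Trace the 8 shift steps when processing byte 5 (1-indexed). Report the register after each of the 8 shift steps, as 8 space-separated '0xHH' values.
After byte 1 (0xF5): reg=0x69
After byte 2 (0xD3): reg=0x2F
After byte 3 (0x30): reg=0x5D
After byte 4 (0x1A): reg=0xD2
Register before byte 5: 0xD2
After XOR with byte 0x17: 0xC5

Answer: 0x8D 0x1D 0x3A 0x74 0xE8 0xD7 0xA9 0x55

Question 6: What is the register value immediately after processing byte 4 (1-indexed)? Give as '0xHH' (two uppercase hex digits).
Answer: 0xD2

Derivation:
After byte 1 (0xF5): reg=0x69
After byte 2 (0xD3): reg=0x2F
After byte 3 (0x30): reg=0x5D
After byte 4 (0x1A): reg=0xD2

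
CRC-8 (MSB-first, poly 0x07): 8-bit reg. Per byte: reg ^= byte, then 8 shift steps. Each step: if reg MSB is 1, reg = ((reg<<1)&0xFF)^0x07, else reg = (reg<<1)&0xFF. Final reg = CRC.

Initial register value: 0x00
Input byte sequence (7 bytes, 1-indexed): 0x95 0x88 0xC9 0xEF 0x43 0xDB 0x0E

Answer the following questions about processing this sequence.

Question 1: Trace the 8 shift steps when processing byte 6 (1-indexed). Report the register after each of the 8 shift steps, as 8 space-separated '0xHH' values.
Answer: 0xD1 0xA5 0x4D 0x9A 0x33 0x66 0xCC 0x9F

Derivation:
After byte 1 (0x95): reg=0xE2
After byte 2 (0x88): reg=0x11
After byte 3 (0xC9): reg=0x06
After byte 4 (0xEF): reg=0x91
After byte 5 (0x43): reg=0x30
Register before byte 6: 0x30
After XOR with byte 0xDB: 0xEB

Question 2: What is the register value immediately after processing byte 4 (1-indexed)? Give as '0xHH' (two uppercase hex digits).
Answer: 0x91

Derivation:
After byte 1 (0x95): reg=0xE2
After byte 2 (0x88): reg=0x11
After byte 3 (0xC9): reg=0x06
After byte 4 (0xEF): reg=0x91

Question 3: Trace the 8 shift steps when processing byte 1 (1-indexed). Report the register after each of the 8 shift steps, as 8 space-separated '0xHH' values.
Register before byte 1: 0x00
After XOR with byte 0x95: 0x95

Answer: 0x2D 0x5A 0xB4 0x6F 0xDE 0xBB 0x71 0xE2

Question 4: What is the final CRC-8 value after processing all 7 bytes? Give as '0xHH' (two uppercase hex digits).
After byte 1 (0x95): reg=0xE2
After byte 2 (0x88): reg=0x11
After byte 3 (0xC9): reg=0x06
After byte 4 (0xEF): reg=0x91
After byte 5 (0x43): reg=0x30
After byte 6 (0xDB): reg=0x9F
After byte 7 (0x0E): reg=0xFE

Answer: 0xFE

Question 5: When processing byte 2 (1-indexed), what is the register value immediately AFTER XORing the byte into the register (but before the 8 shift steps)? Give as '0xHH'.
Register before byte 2: 0xE2
Byte 2: 0x88
0xE2 XOR 0x88 = 0x6A

Answer: 0x6A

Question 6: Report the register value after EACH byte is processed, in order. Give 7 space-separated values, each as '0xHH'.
0xE2 0x11 0x06 0x91 0x30 0x9F 0xFE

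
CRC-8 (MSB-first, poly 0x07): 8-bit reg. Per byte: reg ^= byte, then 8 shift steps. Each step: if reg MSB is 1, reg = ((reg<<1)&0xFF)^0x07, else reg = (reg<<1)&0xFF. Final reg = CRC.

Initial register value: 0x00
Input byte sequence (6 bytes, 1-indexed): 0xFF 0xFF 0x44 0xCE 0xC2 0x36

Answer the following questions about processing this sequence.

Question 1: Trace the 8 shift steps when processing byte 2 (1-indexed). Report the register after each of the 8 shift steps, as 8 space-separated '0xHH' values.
After byte 1 (0xFF): reg=0xF3
Register before byte 2: 0xF3
After XOR with byte 0xFF: 0x0C

Answer: 0x18 0x30 0x60 0xC0 0x87 0x09 0x12 0x24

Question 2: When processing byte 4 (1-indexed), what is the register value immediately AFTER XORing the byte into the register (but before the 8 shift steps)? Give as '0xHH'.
Answer: 0xE9

Derivation:
Register before byte 4: 0x27
Byte 4: 0xCE
0x27 XOR 0xCE = 0xE9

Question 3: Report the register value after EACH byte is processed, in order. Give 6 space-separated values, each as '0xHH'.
0xF3 0x24 0x27 0x91 0xBE 0xB1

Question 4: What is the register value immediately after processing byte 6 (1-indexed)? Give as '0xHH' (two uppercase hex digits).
Answer: 0xB1

Derivation:
After byte 1 (0xFF): reg=0xF3
After byte 2 (0xFF): reg=0x24
After byte 3 (0x44): reg=0x27
After byte 4 (0xCE): reg=0x91
After byte 5 (0xC2): reg=0xBE
After byte 6 (0x36): reg=0xB1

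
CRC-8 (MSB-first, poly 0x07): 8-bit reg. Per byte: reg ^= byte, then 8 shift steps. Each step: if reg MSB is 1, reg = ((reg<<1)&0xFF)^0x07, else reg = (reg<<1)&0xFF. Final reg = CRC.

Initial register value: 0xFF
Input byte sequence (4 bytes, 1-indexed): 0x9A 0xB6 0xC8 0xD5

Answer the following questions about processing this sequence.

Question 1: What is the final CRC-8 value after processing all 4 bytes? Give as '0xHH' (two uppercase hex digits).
Answer: 0xEC

Derivation:
After byte 1 (0x9A): reg=0x3C
After byte 2 (0xB6): reg=0xBF
After byte 3 (0xC8): reg=0x42
After byte 4 (0xD5): reg=0xEC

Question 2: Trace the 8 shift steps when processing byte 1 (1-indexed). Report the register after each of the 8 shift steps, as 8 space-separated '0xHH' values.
Answer: 0xCA 0x93 0x21 0x42 0x84 0x0F 0x1E 0x3C

Derivation:
Register before byte 1: 0xFF
After XOR with byte 0x9A: 0x65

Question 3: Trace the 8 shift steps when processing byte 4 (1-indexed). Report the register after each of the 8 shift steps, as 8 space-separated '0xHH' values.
After byte 1 (0x9A): reg=0x3C
After byte 2 (0xB6): reg=0xBF
After byte 3 (0xC8): reg=0x42
Register before byte 4: 0x42
After XOR with byte 0xD5: 0x97

Answer: 0x29 0x52 0xA4 0x4F 0x9E 0x3B 0x76 0xEC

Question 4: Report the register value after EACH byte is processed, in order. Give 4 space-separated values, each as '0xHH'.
0x3C 0xBF 0x42 0xEC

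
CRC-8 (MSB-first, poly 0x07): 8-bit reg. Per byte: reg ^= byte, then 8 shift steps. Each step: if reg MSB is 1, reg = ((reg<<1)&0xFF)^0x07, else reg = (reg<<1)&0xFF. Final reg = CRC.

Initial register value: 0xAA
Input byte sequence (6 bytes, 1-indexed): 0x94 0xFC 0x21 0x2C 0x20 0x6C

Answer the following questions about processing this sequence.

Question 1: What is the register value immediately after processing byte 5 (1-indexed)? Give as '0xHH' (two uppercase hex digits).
Answer: 0x75

Derivation:
After byte 1 (0x94): reg=0xBA
After byte 2 (0xFC): reg=0xD5
After byte 3 (0x21): reg=0xC2
After byte 4 (0x2C): reg=0x84
After byte 5 (0x20): reg=0x75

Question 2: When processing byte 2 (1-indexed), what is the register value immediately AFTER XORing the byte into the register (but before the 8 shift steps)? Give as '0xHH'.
Register before byte 2: 0xBA
Byte 2: 0xFC
0xBA XOR 0xFC = 0x46

Answer: 0x46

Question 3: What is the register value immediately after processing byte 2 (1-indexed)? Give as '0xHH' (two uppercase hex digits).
Answer: 0xD5

Derivation:
After byte 1 (0x94): reg=0xBA
After byte 2 (0xFC): reg=0xD5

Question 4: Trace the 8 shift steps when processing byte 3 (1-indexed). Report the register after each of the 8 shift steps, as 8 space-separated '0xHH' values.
Answer: 0xEF 0xD9 0xB5 0x6D 0xDA 0xB3 0x61 0xC2

Derivation:
After byte 1 (0x94): reg=0xBA
After byte 2 (0xFC): reg=0xD5
Register before byte 3: 0xD5
After XOR with byte 0x21: 0xF4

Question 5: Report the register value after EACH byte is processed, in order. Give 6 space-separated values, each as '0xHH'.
0xBA 0xD5 0xC2 0x84 0x75 0x4F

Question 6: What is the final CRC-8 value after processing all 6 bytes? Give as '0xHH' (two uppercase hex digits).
Answer: 0x4F

Derivation:
After byte 1 (0x94): reg=0xBA
After byte 2 (0xFC): reg=0xD5
After byte 3 (0x21): reg=0xC2
After byte 4 (0x2C): reg=0x84
After byte 5 (0x20): reg=0x75
After byte 6 (0x6C): reg=0x4F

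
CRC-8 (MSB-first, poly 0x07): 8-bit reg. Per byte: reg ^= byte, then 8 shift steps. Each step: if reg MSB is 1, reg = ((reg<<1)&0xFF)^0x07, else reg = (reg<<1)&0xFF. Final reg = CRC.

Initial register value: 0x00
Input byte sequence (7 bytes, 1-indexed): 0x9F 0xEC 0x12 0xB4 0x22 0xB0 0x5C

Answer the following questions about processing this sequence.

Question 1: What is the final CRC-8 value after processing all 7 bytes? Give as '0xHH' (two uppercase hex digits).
Answer: 0x95

Derivation:
After byte 1 (0x9F): reg=0xD4
After byte 2 (0xEC): reg=0xA8
After byte 3 (0x12): reg=0x2F
After byte 4 (0xB4): reg=0xC8
After byte 5 (0x22): reg=0x98
After byte 6 (0xB0): reg=0xD8
After byte 7 (0x5C): reg=0x95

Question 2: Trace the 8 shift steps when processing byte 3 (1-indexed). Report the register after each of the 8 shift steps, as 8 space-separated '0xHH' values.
After byte 1 (0x9F): reg=0xD4
After byte 2 (0xEC): reg=0xA8
Register before byte 3: 0xA8
After XOR with byte 0x12: 0xBA

Answer: 0x73 0xE6 0xCB 0x91 0x25 0x4A 0x94 0x2F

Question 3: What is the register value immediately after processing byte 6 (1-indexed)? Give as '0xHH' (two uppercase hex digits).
After byte 1 (0x9F): reg=0xD4
After byte 2 (0xEC): reg=0xA8
After byte 3 (0x12): reg=0x2F
After byte 4 (0xB4): reg=0xC8
After byte 5 (0x22): reg=0x98
After byte 6 (0xB0): reg=0xD8

Answer: 0xD8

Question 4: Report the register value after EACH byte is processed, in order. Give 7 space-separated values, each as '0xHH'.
0xD4 0xA8 0x2F 0xC8 0x98 0xD8 0x95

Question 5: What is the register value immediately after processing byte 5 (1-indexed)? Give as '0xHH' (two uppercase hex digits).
After byte 1 (0x9F): reg=0xD4
After byte 2 (0xEC): reg=0xA8
After byte 3 (0x12): reg=0x2F
After byte 4 (0xB4): reg=0xC8
After byte 5 (0x22): reg=0x98

Answer: 0x98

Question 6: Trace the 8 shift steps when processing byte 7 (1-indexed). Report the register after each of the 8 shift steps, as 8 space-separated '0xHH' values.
After byte 1 (0x9F): reg=0xD4
After byte 2 (0xEC): reg=0xA8
After byte 3 (0x12): reg=0x2F
After byte 4 (0xB4): reg=0xC8
After byte 5 (0x22): reg=0x98
After byte 6 (0xB0): reg=0xD8
Register before byte 7: 0xD8
After XOR with byte 0x5C: 0x84

Answer: 0x0F 0x1E 0x3C 0x78 0xF0 0xE7 0xC9 0x95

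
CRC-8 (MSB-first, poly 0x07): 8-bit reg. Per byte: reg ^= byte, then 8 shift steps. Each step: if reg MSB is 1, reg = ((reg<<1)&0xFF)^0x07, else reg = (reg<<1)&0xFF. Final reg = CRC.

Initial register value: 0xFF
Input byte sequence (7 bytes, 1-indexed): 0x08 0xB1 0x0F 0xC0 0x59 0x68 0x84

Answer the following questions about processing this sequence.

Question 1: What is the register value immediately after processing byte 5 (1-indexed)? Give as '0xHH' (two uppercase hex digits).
After byte 1 (0x08): reg=0xCB
After byte 2 (0xB1): reg=0x61
After byte 3 (0x0F): reg=0x0D
After byte 4 (0xC0): reg=0x6D
After byte 5 (0x59): reg=0x8C

Answer: 0x8C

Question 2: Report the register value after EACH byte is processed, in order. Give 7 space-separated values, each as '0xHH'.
0xCB 0x61 0x0D 0x6D 0x8C 0xB2 0x82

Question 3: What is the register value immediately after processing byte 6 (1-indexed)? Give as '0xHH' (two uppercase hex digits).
After byte 1 (0x08): reg=0xCB
After byte 2 (0xB1): reg=0x61
After byte 3 (0x0F): reg=0x0D
After byte 4 (0xC0): reg=0x6D
After byte 5 (0x59): reg=0x8C
After byte 6 (0x68): reg=0xB2

Answer: 0xB2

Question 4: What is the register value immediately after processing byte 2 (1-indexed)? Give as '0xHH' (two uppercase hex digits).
After byte 1 (0x08): reg=0xCB
After byte 2 (0xB1): reg=0x61

Answer: 0x61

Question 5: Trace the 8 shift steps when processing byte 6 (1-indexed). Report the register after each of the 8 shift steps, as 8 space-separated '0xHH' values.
After byte 1 (0x08): reg=0xCB
After byte 2 (0xB1): reg=0x61
After byte 3 (0x0F): reg=0x0D
After byte 4 (0xC0): reg=0x6D
After byte 5 (0x59): reg=0x8C
Register before byte 6: 0x8C
After XOR with byte 0x68: 0xE4

Answer: 0xCF 0x99 0x35 0x6A 0xD4 0xAF 0x59 0xB2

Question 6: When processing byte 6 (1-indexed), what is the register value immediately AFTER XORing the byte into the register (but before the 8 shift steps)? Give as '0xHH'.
Register before byte 6: 0x8C
Byte 6: 0x68
0x8C XOR 0x68 = 0xE4

Answer: 0xE4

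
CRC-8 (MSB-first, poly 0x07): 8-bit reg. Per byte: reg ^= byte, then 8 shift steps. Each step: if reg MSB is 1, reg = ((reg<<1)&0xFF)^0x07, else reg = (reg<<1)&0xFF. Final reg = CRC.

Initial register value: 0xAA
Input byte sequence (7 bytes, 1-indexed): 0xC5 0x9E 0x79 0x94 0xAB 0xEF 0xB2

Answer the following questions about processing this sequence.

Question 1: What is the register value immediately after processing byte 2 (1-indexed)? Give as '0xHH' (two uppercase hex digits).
Answer: 0xE5

Derivation:
After byte 1 (0xC5): reg=0x0A
After byte 2 (0x9E): reg=0xE5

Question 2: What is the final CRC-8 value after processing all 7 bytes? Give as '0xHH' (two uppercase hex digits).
After byte 1 (0xC5): reg=0x0A
After byte 2 (0x9E): reg=0xE5
After byte 3 (0x79): reg=0xDD
After byte 4 (0x94): reg=0xF8
After byte 5 (0xAB): reg=0xBE
After byte 6 (0xEF): reg=0xB0
After byte 7 (0xB2): reg=0x0E

Answer: 0x0E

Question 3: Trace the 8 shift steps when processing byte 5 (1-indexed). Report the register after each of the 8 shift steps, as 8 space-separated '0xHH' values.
After byte 1 (0xC5): reg=0x0A
After byte 2 (0x9E): reg=0xE5
After byte 3 (0x79): reg=0xDD
After byte 4 (0x94): reg=0xF8
Register before byte 5: 0xF8
After XOR with byte 0xAB: 0x53

Answer: 0xA6 0x4B 0x96 0x2B 0x56 0xAC 0x5F 0xBE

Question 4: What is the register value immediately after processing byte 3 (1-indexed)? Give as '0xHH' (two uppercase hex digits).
Answer: 0xDD

Derivation:
After byte 1 (0xC5): reg=0x0A
After byte 2 (0x9E): reg=0xE5
After byte 3 (0x79): reg=0xDD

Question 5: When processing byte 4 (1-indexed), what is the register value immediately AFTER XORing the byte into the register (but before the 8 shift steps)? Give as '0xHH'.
Answer: 0x49

Derivation:
Register before byte 4: 0xDD
Byte 4: 0x94
0xDD XOR 0x94 = 0x49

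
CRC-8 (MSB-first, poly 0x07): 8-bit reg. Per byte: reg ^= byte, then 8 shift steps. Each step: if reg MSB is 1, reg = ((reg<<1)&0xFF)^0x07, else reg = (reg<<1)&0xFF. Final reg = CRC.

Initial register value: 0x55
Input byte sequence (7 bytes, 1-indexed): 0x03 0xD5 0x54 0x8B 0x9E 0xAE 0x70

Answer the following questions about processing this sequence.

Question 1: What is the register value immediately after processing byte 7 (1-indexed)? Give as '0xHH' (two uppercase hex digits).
After byte 1 (0x03): reg=0xA5
After byte 2 (0xD5): reg=0x57
After byte 3 (0x54): reg=0x09
After byte 4 (0x8B): reg=0x87
After byte 5 (0x9E): reg=0x4F
After byte 6 (0xAE): reg=0xA9
After byte 7 (0x70): reg=0x01

Answer: 0x01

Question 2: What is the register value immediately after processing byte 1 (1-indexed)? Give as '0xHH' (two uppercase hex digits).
Answer: 0xA5

Derivation:
After byte 1 (0x03): reg=0xA5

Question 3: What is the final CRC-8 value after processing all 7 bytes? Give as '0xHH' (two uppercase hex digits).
Answer: 0x01

Derivation:
After byte 1 (0x03): reg=0xA5
After byte 2 (0xD5): reg=0x57
After byte 3 (0x54): reg=0x09
After byte 4 (0x8B): reg=0x87
After byte 5 (0x9E): reg=0x4F
After byte 6 (0xAE): reg=0xA9
After byte 7 (0x70): reg=0x01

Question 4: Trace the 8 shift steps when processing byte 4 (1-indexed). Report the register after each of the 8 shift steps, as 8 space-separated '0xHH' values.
Answer: 0x03 0x06 0x0C 0x18 0x30 0x60 0xC0 0x87

Derivation:
After byte 1 (0x03): reg=0xA5
After byte 2 (0xD5): reg=0x57
After byte 3 (0x54): reg=0x09
Register before byte 4: 0x09
After XOR with byte 0x8B: 0x82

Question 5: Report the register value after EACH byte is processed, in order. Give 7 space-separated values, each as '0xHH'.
0xA5 0x57 0x09 0x87 0x4F 0xA9 0x01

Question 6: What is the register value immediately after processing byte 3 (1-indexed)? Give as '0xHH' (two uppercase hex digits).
After byte 1 (0x03): reg=0xA5
After byte 2 (0xD5): reg=0x57
After byte 3 (0x54): reg=0x09

Answer: 0x09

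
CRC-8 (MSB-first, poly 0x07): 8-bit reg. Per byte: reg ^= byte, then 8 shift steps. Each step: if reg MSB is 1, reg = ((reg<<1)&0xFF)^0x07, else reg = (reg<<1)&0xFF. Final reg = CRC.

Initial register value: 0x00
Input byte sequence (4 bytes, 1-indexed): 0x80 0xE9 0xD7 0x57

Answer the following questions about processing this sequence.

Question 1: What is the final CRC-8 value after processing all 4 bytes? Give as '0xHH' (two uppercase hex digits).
After byte 1 (0x80): reg=0x89
After byte 2 (0xE9): reg=0x27
After byte 3 (0xD7): reg=0xDE
After byte 4 (0x57): reg=0xB6

Answer: 0xB6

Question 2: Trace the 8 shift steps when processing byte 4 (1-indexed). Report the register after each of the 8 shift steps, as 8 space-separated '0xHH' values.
Answer: 0x15 0x2A 0x54 0xA8 0x57 0xAE 0x5B 0xB6

Derivation:
After byte 1 (0x80): reg=0x89
After byte 2 (0xE9): reg=0x27
After byte 3 (0xD7): reg=0xDE
Register before byte 4: 0xDE
After XOR with byte 0x57: 0x89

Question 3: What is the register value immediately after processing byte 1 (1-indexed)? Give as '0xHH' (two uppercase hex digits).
After byte 1 (0x80): reg=0x89

Answer: 0x89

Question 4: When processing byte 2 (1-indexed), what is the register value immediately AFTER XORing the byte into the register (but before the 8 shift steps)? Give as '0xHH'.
Register before byte 2: 0x89
Byte 2: 0xE9
0x89 XOR 0xE9 = 0x60

Answer: 0x60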